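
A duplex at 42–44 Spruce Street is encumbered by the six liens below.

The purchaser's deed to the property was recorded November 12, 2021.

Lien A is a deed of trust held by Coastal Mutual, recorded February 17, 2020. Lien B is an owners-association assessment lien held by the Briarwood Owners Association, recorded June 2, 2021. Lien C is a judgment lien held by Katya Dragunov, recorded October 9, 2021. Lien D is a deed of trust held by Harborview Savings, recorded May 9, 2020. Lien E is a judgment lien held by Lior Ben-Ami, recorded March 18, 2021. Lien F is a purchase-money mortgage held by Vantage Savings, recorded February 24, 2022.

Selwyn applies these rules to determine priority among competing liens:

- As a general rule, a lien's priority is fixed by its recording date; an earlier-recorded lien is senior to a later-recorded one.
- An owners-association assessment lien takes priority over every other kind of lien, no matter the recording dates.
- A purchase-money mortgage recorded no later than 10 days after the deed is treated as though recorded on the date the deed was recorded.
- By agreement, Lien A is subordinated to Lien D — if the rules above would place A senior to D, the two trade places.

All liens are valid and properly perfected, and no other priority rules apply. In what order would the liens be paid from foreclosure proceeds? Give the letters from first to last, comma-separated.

Effective dates after the stated exceptions: F was recorded 104 days after the deed — beyond 10 days — so no relation-back applies.
B is an owners-association assessment lien and takes priority over every other lien.
Ordering the rest by effective date: A (February 17, 2020), D (May 9, 2020), E (March 18, 2021), C (October 9, 2021), F (February 24, 2022).
A is senior to D before the subordination, so the two trade places.

B, D, A, E, C, F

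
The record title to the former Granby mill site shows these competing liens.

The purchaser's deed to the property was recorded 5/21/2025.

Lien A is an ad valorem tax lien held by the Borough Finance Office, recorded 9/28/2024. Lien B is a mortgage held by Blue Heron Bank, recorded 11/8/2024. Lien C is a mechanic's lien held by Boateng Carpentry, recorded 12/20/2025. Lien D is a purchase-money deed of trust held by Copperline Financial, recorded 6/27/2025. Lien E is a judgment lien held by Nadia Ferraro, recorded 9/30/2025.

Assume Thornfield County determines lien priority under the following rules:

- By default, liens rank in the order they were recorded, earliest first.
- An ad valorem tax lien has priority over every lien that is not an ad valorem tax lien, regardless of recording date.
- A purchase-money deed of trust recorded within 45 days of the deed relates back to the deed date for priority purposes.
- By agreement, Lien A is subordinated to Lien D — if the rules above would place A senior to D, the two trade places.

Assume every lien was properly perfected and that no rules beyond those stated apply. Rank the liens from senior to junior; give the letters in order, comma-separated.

First, effective dates: D's effective date is the deed date, 5/21/2025.
A is an ad valorem tax lien and takes priority over every other lien.
Ordering the rest by effective date: B (11/8/2024), D (5/21/2025), E (9/30/2025), C (12/20/2025).
A would otherwise be senior to D, so under the subordination agreement A and D exchange positions.

D, B, A, E, C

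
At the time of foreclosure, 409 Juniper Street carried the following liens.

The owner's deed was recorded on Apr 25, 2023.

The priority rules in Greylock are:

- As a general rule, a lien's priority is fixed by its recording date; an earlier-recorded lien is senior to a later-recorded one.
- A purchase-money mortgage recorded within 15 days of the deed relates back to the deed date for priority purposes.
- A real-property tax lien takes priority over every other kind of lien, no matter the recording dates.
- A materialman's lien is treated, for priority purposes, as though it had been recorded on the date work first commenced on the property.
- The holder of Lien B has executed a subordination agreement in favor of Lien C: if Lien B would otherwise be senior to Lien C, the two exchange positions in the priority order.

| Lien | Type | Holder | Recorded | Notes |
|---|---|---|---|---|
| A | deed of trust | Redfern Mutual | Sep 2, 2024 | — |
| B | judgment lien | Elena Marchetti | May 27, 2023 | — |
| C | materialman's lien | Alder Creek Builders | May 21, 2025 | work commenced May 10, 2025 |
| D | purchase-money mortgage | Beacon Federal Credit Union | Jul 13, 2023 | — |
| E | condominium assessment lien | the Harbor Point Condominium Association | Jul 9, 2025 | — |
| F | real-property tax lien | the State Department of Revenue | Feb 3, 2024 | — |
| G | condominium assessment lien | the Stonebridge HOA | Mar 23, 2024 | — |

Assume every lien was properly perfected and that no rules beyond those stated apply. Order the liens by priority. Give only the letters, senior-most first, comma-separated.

Adjusting effective dates: C's effective date is May 10, 2025, when work began; D was recorded 79 days after the deed — beyond 15 days — so no relation-back applies.
F is a real-property tax lien and takes priority over every other lien.
Ordering the rest by effective date: B (May 27, 2023), D (Jul 13, 2023), G (Mar 23, 2024), A (Sep 2, 2024), C (May 10, 2025), E (Jul 9, 2025).
B would otherwise be senior to C, so under the subordination agreement B and C exchange positions.

F, C, D, G, A, B, E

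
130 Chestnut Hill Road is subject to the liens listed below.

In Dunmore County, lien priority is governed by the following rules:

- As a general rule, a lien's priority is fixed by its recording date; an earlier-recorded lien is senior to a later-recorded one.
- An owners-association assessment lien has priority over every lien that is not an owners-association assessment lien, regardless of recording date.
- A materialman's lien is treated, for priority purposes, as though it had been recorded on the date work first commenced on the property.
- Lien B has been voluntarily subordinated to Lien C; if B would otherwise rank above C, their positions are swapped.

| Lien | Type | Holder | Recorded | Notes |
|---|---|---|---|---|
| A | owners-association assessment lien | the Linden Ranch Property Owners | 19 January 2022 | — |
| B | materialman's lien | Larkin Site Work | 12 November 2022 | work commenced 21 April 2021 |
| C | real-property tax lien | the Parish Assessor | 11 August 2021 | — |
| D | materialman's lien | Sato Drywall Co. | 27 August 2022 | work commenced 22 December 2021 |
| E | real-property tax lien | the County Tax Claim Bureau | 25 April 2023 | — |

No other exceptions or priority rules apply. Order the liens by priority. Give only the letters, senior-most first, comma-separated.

Adjusting effective dates: B's effective date is 21 April 2021, when work began; D relates back to 22 December 2021 (work commenced).
As an owners-association assessment lien, A is senior to every other lien.
Remaining liens by effective date: B (21 April 2021), C (11 August 2021), D (22 December 2021), E (25 April 2023).
B would otherwise be senior to C, so under the subordination agreement B and C exchange positions.

A, C, B, D, E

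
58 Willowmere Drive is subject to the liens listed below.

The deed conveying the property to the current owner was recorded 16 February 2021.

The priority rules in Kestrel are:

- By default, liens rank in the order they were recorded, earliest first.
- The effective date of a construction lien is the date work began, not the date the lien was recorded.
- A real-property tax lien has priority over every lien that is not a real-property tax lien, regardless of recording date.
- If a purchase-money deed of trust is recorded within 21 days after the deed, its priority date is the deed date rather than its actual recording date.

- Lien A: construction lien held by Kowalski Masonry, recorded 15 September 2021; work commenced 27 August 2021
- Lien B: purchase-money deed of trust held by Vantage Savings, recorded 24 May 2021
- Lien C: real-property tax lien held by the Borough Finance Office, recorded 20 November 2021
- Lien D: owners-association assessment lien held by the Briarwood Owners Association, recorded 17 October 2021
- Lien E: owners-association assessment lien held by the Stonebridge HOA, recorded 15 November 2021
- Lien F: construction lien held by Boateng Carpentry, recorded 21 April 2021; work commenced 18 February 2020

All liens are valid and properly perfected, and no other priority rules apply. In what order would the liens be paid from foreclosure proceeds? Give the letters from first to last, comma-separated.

Effective dates: A is treated as recorded 27 August 2021, the work-commencement date; B missed the 21-day window (97 days after the deed), so its recording date stands; F's effective date is 18 February 2020, when work began.
C is a real-property tax lien and takes priority over every other lien.
Remaining liens by effective date: F (18 February 2020), B (24 May 2021), A (27 August 2021), D (17 October 2021), E (15 November 2021).

C, F, B, A, D, E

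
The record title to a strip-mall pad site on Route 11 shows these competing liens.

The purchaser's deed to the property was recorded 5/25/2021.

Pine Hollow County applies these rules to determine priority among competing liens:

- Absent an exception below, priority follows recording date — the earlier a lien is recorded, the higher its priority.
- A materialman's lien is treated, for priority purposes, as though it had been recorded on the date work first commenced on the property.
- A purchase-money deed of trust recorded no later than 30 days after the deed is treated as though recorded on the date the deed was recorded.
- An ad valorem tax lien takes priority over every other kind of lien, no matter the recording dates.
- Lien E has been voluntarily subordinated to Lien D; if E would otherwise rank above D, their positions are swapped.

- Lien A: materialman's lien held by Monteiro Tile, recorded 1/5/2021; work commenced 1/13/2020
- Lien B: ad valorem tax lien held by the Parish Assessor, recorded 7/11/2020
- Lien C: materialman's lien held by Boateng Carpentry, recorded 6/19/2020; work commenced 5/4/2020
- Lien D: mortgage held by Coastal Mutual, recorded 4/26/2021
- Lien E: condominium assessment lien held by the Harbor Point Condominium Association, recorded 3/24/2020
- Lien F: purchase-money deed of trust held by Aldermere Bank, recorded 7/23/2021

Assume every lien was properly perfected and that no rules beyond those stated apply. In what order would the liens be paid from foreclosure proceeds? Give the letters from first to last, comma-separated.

B, A, D, C, E, F

Effective dates: A is treated as recorded 1/13/2020, the work-commencement date; C's effective date is 5/4/2020, when work began; F was recorded 59 days after the deed, outside the 30-day window, so it keeps its recording date.
B is an ad valorem tax lien, so it outranks all other liens regardless of date.
The other liens, earliest effective date first: A (1/13/2020), E (3/24/2020), C (5/4/2020), D (4/26/2021), F (7/23/2021).
The subordination applies — E was senior to D — so E and D swap.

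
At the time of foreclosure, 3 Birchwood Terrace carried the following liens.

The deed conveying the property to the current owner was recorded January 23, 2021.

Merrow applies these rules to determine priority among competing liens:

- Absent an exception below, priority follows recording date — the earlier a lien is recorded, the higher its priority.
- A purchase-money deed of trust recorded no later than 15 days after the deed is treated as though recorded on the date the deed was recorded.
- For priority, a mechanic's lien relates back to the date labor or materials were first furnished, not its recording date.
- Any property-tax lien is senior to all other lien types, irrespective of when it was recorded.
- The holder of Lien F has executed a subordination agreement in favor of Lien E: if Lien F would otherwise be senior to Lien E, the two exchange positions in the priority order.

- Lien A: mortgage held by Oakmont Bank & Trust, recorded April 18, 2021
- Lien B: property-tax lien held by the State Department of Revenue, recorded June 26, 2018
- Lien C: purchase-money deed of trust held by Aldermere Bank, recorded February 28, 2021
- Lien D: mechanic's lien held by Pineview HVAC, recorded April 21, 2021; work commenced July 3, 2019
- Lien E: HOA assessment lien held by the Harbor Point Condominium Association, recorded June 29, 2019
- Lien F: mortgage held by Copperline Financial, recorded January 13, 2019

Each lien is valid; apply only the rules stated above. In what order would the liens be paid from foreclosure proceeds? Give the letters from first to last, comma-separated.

Effective dates: C was recorded 36 days after the deed — beyond 15 days — so no relation-back applies; D is treated as recorded July 3, 2019, the work-commencement date.
As a property-tax lien, B is senior to every other lien.
Remaining liens by effective date: F (January 13, 2019), E (June 29, 2019), D (July 3, 2019), C (February 28, 2021), A (April 18, 2021).
Because F would otherwise rank above E, the subordination swaps them.

B, E, F, D, C, A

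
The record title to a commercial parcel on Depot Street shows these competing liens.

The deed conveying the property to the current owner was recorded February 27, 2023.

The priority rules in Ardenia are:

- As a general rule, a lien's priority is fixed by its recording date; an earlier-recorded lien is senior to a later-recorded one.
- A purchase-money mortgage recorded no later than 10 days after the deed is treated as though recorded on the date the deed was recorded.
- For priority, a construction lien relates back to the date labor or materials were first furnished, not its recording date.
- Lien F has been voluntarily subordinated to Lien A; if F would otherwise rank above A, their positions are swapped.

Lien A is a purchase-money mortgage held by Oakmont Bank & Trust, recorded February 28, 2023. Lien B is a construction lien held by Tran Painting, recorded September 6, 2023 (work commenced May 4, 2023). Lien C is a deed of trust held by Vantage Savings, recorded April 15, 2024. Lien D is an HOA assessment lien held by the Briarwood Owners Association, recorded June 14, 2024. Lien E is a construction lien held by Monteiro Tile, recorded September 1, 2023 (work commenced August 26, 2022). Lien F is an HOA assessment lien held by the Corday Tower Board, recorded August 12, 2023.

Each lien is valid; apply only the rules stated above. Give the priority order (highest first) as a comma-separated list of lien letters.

First, effective dates: A was recorded within the 10-day window, so its effective date is the deed date February 27, 2023; B's effective date is May 4, 2023, when work began; E relates back to August 26, 2022 (work commenced).
Ordering by effective date: E (August 26, 2022), A (February 27, 2023), B (May 4, 2023), F (August 12, 2023), C (April 15, 2024), D (June 14, 2024).
Since F is not senior to A, the subordination leaves the order unchanged.

E, A, B, F, C, D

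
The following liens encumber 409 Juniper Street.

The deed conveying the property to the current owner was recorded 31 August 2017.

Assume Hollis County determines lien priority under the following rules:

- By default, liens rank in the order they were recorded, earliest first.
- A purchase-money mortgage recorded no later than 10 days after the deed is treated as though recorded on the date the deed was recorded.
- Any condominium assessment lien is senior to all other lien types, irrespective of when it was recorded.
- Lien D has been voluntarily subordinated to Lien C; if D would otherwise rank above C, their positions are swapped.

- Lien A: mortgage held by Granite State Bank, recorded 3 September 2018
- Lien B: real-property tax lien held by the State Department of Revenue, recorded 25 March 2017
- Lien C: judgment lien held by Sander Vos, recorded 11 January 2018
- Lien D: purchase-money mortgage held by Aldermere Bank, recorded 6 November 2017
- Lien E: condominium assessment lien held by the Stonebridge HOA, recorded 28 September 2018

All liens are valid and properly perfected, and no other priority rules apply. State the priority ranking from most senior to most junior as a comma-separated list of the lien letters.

Effective dates after the stated exceptions: D was recorded 67 days after the deed — beyond 10 days — so no relation-back applies.
E, as a condominium assessment lien, has superpriority and ranks first.
Ordering the rest by effective date: B (25 March 2017), D (6 November 2017), C (11 January 2018), A (3 September 2018).
Because D would otherwise rank above C, the subordination swaps them.

E, B, C, D, A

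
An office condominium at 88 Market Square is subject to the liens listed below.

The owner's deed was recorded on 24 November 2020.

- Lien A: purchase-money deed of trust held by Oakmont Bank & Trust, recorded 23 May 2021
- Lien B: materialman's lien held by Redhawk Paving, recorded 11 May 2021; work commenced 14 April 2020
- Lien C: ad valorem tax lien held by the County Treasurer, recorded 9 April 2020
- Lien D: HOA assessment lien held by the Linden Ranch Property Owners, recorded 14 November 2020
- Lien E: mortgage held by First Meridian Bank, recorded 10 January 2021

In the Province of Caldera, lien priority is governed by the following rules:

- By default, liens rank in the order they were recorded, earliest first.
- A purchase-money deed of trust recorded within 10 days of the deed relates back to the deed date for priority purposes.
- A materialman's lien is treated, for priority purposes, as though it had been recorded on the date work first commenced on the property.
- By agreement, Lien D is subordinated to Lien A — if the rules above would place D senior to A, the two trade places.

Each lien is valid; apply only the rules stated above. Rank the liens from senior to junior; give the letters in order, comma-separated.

Adjusting effective dates: A missed the 10-day window (180 days after the deed), so its recording date stands; B relates back to 14 April 2020 (work commenced).
Ordering by effective date: C (9 April 2020), B (14 April 2020), D (14 November 2020), E (10 January 2021), A (23 May 2021).
Because D would otherwise rank above A, the subordination swaps them.

C, B, A, E, D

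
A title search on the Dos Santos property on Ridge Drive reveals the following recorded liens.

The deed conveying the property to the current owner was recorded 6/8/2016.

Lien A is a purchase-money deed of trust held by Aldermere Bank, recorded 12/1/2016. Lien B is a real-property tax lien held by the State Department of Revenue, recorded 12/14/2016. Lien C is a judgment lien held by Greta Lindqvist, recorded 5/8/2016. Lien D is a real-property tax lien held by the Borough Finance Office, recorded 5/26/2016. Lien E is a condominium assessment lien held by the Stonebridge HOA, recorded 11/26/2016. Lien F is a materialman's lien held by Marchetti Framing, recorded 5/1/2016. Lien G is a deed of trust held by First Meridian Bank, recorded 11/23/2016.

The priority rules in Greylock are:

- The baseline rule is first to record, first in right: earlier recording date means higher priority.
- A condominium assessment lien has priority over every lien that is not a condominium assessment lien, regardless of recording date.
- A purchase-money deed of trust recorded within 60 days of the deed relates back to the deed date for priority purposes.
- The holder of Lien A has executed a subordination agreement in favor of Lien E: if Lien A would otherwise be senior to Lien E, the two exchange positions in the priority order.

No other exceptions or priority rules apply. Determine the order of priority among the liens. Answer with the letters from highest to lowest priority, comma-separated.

E, F, C, D, G, A, B

First, effective dates: A was recorded 176 days after the deed — beyond 60 days — so no relation-back applies.
E, as a condominium assessment lien, has superpriority and ranks first.
The other liens, earliest effective date first: F (5/1/2016), C (5/8/2016), D (5/26/2016), G (11/23/2016), A (12/1/2016), B (12/14/2016).
A already ranks below E; the subordination has no effect.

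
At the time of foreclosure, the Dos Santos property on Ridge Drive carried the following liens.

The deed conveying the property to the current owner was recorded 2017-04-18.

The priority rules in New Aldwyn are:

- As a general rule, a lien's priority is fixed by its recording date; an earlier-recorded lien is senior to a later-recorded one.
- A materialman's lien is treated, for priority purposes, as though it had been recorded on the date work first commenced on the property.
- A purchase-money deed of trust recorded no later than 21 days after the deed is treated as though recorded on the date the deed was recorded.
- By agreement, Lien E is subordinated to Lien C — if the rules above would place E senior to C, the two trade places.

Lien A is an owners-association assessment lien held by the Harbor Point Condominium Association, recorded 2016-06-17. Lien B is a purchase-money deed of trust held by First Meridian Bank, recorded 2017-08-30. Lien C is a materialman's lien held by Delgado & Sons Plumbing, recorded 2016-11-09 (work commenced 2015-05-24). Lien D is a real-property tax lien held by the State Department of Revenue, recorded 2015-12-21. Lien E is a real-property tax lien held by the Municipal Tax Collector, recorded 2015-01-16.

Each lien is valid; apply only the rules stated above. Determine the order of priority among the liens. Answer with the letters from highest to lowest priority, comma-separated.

C, E, D, A, B

First, effective dates: B missed the 21-day window (134 days after the deed), so its recording date stands; C is treated as recorded 2015-05-24, the work-commencement date.
By effective date, earliest first: E (2015-01-16), C (2015-05-24), D (2015-12-21), A (2016-06-17), B (2017-08-30).
E is senior to C before the subordination, so the two trade places.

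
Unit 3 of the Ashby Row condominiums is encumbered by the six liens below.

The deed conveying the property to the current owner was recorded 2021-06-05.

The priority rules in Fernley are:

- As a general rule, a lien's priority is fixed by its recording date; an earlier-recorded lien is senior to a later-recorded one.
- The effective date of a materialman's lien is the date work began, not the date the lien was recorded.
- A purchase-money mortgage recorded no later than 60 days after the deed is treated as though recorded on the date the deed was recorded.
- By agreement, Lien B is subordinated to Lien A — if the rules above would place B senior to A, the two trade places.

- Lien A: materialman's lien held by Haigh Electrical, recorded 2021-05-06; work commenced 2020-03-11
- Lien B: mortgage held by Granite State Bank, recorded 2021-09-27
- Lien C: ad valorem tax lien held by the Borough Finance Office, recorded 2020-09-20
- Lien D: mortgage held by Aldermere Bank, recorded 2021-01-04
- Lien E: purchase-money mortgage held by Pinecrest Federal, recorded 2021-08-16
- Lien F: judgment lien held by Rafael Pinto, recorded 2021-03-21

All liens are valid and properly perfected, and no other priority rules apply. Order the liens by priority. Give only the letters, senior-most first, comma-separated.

Effective dates after the stated exceptions: A relates back to 2020-03-11 (work commenced); E was recorded 72 days after the deed — beyond 60 days — so no relation-back applies.
By effective date: A (2020-03-11), C (2020-09-20), D (2021-01-04), F (2021-03-21), E (2021-08-16), B (2021-09-27).
B already ranks below A; the subordination has no effect.

A, C, D, F, E, B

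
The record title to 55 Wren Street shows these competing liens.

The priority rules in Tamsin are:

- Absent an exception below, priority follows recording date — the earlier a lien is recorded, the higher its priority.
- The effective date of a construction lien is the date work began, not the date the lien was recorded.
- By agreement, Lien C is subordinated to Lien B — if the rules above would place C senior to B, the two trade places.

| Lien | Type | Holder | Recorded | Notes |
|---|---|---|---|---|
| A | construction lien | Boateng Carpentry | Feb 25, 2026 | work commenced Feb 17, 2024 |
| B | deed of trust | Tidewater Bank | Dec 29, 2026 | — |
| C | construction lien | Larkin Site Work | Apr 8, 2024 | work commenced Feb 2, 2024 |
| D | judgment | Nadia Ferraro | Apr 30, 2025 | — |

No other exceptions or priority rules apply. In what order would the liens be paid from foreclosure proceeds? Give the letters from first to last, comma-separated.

Effective dates: A is treated as recorded Feb 17, 2024, the work-commencement date; C relates back to Feb 2, 2024 (work commenced).
By effective date, earliest first: C (Feb 2, 2024), A (Feb 17, 2024), D (Apr 30, 2025), B (Dec 29, 2026).
Because C would otherwise rank above B, the subordination swaps them.

B, A, D, C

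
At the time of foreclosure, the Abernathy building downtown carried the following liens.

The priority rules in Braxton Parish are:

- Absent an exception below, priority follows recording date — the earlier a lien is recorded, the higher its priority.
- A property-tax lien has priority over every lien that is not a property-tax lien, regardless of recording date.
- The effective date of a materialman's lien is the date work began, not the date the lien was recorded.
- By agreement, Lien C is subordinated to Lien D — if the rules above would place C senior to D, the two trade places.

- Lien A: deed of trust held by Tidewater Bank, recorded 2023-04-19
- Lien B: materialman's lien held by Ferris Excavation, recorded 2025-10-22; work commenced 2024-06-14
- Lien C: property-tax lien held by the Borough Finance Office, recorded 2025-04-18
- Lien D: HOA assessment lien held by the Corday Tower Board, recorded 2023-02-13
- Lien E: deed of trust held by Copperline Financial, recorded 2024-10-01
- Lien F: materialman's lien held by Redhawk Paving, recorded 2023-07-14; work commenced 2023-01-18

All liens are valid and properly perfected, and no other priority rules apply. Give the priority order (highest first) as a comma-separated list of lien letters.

Effective dates after the stated exceptions: B relates back to 2024-06-14 (work commenced); F relates back to 2023-01-18 (work commenced).
C is a property-tax lien, so it outranks all other liens regardless of date.
The other liens, earliest effective date first: F (2023-01-18), D (2023-02-13), A (2023-04-19), B (2024-06-14), E (2024-10-01).
Because C would otherwise rank above D, the subordination swaps them.

D, F, C, A, B, E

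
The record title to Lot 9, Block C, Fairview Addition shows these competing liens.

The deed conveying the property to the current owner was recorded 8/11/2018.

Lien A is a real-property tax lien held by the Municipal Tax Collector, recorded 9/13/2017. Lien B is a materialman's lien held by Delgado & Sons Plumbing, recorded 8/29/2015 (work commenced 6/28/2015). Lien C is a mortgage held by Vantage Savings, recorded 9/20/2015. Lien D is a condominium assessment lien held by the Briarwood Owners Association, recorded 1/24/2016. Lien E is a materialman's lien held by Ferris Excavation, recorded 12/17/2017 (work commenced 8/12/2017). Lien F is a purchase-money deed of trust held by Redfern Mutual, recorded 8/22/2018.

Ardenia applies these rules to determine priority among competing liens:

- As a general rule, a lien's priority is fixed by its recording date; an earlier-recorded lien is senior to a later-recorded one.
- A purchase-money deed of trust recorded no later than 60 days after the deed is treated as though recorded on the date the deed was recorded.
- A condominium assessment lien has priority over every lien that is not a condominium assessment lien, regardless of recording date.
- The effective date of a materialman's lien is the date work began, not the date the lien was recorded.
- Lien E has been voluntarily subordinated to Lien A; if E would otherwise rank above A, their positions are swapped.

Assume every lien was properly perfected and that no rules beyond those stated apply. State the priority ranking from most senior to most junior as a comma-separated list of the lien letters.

D, B, C, A, E, F

Adjusting effective dates: B relates back to 6/28/2015 (work commenced); E is treated as recorded 8/12/2017, the work-commencement date; F was recorded within the 60-day window, so its effective date is the deed date 8/11/2018.
As a condominium assessment lien, D is senior to every other lien.
The other liens, earliest effective date first: B (6/28/2015), C (9/20/2015), E (8/12/2017), A (9/13/2017), F (8/11/2018).
E would otherwise be senior to A, so under the subordination agreement E and A exchange positions.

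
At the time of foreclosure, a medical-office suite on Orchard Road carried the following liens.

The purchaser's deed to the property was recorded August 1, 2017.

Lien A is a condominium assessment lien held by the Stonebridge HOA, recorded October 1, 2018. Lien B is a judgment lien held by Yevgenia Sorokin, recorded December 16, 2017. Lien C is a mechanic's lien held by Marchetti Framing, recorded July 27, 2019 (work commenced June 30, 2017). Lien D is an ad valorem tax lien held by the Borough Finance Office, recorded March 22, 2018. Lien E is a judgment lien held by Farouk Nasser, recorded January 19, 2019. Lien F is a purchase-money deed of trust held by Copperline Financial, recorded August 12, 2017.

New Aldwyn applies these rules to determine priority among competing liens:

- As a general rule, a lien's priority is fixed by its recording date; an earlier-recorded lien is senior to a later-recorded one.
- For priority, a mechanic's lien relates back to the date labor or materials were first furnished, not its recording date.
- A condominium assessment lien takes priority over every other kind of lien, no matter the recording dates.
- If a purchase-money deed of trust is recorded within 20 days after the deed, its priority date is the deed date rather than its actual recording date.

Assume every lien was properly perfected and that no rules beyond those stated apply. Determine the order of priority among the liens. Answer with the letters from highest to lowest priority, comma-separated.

Adjusting effective dates: C relates back to June 30, 2017 (work commenced); F was recorded within the 20-day window, so its effective date is the deed date August 1, 2017.
A, as a condominium assessment lien, has superpriority and ranks first.
Ordering the rest by effective date: C (June 30, 2017), F (August 1, 2017), B (December 16, 2017), D (March 22, 2018), E (January 19, 2019).

A, C, F, B, D, E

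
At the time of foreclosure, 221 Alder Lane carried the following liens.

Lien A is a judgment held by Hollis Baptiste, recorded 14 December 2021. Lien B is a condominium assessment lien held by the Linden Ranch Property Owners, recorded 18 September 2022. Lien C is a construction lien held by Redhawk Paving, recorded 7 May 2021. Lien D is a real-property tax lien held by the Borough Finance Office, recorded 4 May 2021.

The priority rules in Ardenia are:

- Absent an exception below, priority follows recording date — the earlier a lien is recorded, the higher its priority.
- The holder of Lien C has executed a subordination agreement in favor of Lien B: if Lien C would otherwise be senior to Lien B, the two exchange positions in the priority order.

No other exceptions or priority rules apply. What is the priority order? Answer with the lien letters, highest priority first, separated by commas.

D, B, A, C

By effective date: D (4 May 2021), C (7 May 2021), A (14 December 2021), B (18 September 2022).
C is senior to B before the subordination, so the two trade places.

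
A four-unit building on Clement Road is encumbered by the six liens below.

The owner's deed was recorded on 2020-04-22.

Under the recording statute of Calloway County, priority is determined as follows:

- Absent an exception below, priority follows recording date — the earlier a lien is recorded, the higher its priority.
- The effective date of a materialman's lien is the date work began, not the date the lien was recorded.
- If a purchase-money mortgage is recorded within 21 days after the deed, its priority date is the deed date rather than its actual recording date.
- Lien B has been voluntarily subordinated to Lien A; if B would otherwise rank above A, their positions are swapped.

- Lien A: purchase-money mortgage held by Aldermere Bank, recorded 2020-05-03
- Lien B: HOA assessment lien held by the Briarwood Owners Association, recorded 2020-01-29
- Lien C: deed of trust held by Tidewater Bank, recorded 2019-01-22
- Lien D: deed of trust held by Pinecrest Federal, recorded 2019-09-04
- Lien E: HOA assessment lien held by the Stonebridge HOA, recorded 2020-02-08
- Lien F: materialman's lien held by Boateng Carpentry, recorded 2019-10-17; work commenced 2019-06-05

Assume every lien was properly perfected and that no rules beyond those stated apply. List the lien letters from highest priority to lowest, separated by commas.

C, F, D, A, E, B

Effective dates: A was recorded within the 21-day window, so its effective date is the deed date 2020-04-22; F relates back to 2019-06-05 (work commenced).
By effective date, earliest first: C (2019-01-22), F (2019-06-05), D (2019-09-04), B (2020-01-29), E (2020-02-08), A (2020-04-22).
B would otherwise be senior to A, so under the subordination agreement B and A exchange positions.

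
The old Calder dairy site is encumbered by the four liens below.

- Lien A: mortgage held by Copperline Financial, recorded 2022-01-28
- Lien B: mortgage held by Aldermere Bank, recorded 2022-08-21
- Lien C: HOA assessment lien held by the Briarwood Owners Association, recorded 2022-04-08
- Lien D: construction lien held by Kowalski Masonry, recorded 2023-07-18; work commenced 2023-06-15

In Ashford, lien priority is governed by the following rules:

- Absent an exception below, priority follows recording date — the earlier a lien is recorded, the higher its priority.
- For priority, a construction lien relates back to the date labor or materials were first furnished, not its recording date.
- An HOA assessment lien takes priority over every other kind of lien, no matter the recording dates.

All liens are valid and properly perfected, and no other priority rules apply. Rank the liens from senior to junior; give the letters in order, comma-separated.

First, effective dates: D's effective date is 2023-06-15, when work began.
C is an HOA assessment lien, so it outranks all other liens regardless of date.
Remaining liens by effective date: A (2022-01-28), B (2022-08-21), D (2023-06-15).

C, A, B, D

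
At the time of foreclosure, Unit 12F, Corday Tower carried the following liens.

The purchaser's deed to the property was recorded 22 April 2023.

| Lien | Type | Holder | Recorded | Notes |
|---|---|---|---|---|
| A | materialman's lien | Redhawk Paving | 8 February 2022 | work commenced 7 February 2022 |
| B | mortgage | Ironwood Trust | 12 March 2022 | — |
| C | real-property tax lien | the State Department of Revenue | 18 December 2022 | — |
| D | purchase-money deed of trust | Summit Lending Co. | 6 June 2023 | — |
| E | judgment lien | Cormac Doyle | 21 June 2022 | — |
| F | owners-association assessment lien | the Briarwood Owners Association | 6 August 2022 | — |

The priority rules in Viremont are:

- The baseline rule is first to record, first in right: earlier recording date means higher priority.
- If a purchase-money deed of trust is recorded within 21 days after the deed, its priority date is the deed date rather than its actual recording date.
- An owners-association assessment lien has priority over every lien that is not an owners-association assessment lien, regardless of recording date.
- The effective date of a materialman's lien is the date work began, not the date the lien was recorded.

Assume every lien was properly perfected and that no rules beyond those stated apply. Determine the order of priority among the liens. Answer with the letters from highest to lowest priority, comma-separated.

Effective dates after the stated exceptions: A is treated as recorded 7 February 2022, the work-commencement date; D missed the 21-day window (45 days after the deed), so its recording date stands.
F is an owners-association assessment lien, so it outranks all other liens regardless of date.
Among the remaining liens, by effective date: A (7 February 2022), B (12 March 2022), E (21 June 2022), C (18 December 2022), D (6 June 2023).

F, A, B, E, C, D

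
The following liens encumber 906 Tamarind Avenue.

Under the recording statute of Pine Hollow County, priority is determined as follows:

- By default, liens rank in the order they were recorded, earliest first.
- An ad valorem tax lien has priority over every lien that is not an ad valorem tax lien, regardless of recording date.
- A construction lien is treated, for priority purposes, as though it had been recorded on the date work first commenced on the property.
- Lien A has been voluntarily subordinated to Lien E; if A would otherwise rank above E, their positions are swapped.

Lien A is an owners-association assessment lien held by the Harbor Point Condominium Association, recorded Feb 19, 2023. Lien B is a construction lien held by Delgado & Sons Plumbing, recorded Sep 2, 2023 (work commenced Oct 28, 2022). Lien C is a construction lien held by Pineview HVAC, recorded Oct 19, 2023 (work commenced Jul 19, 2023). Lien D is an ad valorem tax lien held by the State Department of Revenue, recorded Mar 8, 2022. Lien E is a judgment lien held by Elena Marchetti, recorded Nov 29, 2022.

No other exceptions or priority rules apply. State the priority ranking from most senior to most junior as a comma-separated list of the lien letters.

Effective dates: B is treated as recorded Oct 28, 2022, the work-commencement date; C's effective date is Jul 19, 2023, when work began.
D is an ad valorem tax lien and takes priority over every other lien.
Remaining liens by effective date: B (Oct 28, 2022), E (Nov 29, 2022), A (Feb 19, 2023), C (Jul 19, 2023).
Since A is not senior to E, the subordination leaves the order unchanged.

D, B, E, A, C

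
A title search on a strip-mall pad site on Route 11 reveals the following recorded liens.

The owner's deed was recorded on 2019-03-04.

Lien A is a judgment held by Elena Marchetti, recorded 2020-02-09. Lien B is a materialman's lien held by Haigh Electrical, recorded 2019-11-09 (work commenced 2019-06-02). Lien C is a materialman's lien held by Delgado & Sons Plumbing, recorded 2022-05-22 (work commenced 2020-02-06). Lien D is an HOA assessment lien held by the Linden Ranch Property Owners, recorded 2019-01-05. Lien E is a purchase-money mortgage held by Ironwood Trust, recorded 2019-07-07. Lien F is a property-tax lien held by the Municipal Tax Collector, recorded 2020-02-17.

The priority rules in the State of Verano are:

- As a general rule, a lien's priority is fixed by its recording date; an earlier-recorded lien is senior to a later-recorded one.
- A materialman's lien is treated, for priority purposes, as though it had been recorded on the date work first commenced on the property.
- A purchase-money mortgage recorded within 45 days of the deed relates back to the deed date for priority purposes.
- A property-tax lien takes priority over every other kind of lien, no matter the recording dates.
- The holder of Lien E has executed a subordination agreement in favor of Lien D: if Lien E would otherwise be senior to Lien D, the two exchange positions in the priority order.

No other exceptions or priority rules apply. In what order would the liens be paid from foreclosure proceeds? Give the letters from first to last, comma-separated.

Adjusting effective dates: B is treated as recorded 2019-06-02, the work-commencement date; C's effective date is 2020-02-06, when work began; E was recorded 125 days after the deed, outside the 45-day window, so it keeps its recording date.
As a property-tax lien, F is senior to every other lien.
Ordering the rest by effective date: D (2019-01-05), B (2019-06-02), E (2019-07-07), C (2020-02-06), A (2020-02-09).
E already ranks below D; the subordination has no effect.

F, D, B, E, C, A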